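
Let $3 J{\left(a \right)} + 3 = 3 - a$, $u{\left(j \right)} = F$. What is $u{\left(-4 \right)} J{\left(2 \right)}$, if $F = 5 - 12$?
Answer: $\frac{14}{3} \approx 4.6667$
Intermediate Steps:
$F = -7$ ($F = 5 - 12 = -7$)
$u{\left(j \right)} = -7$
$J{\left(a \right)} = - \frac{a}{3}$ ($J{\left(a \right)} = -1 + \frac{3 - a}{3} = -1 - \left(-1 + \frac{a}{3}\right) = - \frac{a}{3}$)
$u{\left(-4 \right)} J{\left(2 \right)} = - 7 \left(\left(- \frac{1}{3}\right) 2\right) = \left(-7\right) \left(- \frac{2}{3}\right) = \frac{14}{3}$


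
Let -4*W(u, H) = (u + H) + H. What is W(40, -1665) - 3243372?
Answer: -6485099/2 ≈ -3.2425e+6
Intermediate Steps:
W(u, H) = -H/2 - u/4 (W(u, H) = -((u + H) + H)/4 = -((H + u) + H)/4 = -(u + 2*H)/4 = -H/2 - u/4)
W(40, -1665) - 3243372 = (-½*(-1665) - ¼*40) - 3243372 = (1665/2 - 10) - 3243372 = 1645/2 - 3243372 = -6485099/2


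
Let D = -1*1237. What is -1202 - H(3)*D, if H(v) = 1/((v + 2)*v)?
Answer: -16793/15 ≈ -1119.5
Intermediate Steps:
D = -1237
H(v) = 1/(v*(2 + v)) (H(v) = 1/((2 + v)*v) = 1/(v*(2 + v)))
-1202 - H(3)*D = -1202 - 1/(3*(2 + 3))*(-1237) = -1202 - (1/3)/5*(-1237) = -1202 - (1/3)*(1/5)*(-1237) = -1202 - (-1237)/15 = -1202 - 1*(-1237/15) = -1202 + 1237/15 = -16793/15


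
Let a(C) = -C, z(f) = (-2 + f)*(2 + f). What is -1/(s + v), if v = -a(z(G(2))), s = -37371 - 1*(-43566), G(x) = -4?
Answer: -1/6207 ≈ -0.00016111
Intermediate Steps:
s = 6195 (s = -37371 + 43566 = 6195)
v = 12 (v = -(-1)*(-4 + (-4)²) = -(-1)*(-4 + 16) = -(-1)*12 = -1*(-12) = 12)
-1/(s + v) = -1/(6195 + 12) = -1/6207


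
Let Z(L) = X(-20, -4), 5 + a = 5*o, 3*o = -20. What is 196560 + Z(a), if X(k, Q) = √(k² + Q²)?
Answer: 196560 + 4*√26 ≈ 1.9658e+5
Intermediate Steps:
o = -20/3 (o = (⅓)*(-20) = -20/3 ≈ -6.6667)
X(k, Q) = √(Q² + k²)
a = -115/3 (a = -5 + 5*(-20/3) = -5 - 100/3 = -115/3 ≈ -38.333)
Z(L) = 4*√26 (Z(L) = √((-4)² + (-20)²) = √(16 + 400) = √416 = 4*√26)
196560 + Z(a) = 196560 + 4*√26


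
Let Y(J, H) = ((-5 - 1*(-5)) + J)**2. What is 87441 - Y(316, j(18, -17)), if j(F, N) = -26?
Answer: -12415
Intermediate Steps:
Y(J, H) = J**2 (Y(J, H) = ((-5 + 5) + J)**2 = (0 + J)**2 = J**2)
87441 - Y(316, j(18, -17)) = 87441 - 1*316**2 = 87441 - 1*99856 = 87441 - 99856 = -12415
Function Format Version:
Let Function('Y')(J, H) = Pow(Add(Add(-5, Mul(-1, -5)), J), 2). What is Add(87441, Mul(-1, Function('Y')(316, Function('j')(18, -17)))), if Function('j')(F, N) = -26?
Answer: -12415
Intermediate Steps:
Function('Y')(J, H) = Pow(J, 2) (Function('Y')(J, H) = Pow(Add(Add(-5, 5), J), 2) = Pow(Add(0, J), 2) = Pow(J, 2))
Add(87441, Mul(-1, Function('Y')(316, Function('j')(18, -17)))) = Add(87441, Mul(-1, Pow(316, 2))) = Add(87441, Mul(-1, 99856)) = Add(87441, -99856) = -12415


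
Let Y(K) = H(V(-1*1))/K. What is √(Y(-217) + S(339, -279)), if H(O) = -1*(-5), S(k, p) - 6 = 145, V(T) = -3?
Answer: √7109354/217 ≈ 12.287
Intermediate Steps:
S(k, p) = 151 (S(k, p) = 6 + 145 = 151)
H(O) = 5
Y(K) = 5/K
√(Y(-217) + S(339, -279)) = √(5/(-217) + 151) = √(5*(-1/217) + 151) = √(-5/217 + 151) = √(32762/217) = √7109354/217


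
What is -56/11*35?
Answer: -1960/11 ≈ -178.18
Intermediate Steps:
-56/11*35 = -1960/11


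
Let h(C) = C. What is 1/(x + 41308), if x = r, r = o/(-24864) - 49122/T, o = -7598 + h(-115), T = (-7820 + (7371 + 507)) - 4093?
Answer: 11147360/460614312587 ≈ 2.4201e-5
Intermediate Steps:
T = -4035 (T = (-7820 + 7878) - 4093 = 58 - 4093 = -4035)
o = -7713 (o = -7598 - 115 = -7713)
r = 139165707/11147360 (r = -7713/(-24864) - 49122/(-4035) = -7713*(-1/24864) - 49122*(-1/4035) = 2571/8288 + 16374/1345 = 139165707/11147360 ≈ 12.484)
x = 139165707/11147360 ≈ 12.484
1/(x + 41308) = 1/(139165707/11147360 + 41308) = 1/(460614312587/11147360) = 11147360/460614312587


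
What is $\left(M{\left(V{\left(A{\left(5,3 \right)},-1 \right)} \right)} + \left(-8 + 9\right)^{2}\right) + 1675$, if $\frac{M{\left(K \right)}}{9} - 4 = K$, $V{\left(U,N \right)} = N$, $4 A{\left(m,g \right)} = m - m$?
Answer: $1703$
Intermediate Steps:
$A{\left(m,g \right)} = 0$ ($A{\left(m,g \right)} = \frac{m - m}{4} = \frac{1}{4} \cdot 0 = 0$)
$M{\left(K \right)} = 36 + 9 K$
$\left(M{\left(V{\left(A{\left(5,3 \right)},-1 \right)} \right)} + \left(-8 + 9\right)^{2}\right) + 1675 = \left(\left(36 + 9 \left(-1\right)\right) + \left(-8 + 9\right)^{2}\right) + 1675 = \left(\left(36 - 9\right) + 1^{2}\right) + 1675 = \left(27 + 1\right) + 1675 = 28 + 1675 = 1703$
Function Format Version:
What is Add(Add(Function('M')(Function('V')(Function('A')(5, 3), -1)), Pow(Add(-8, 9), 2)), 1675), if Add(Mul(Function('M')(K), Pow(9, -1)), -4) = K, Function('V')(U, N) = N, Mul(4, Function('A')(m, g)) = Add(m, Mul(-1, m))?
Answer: 1703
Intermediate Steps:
Function('A')(m, g) = 0 (Function('A')(m, g) = Mul(Rational(1, 4), Add(m, Mul(-1, m))) = Mul(Rational(1, 4), 0) = 0)
Function('M')(K) = Add(36, Mul(9, K))
Add(Add(Function('M')(Function('V')(Function('A')(5, 3), -1)), Pow(Add(-8, 9), 2)), 1675) = Add(Add(Add(36, Mul(9, -1)), Pow(Add(-8, 9), 2)), 1675) = Add(Add(Add(36, -9), Pow(1, 2)), 1675) = Add(Add(27, 1), 1675) = Add(28, 1675) = 1703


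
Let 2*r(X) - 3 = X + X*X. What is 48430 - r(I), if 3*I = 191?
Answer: 834659/18 ≈ 46370.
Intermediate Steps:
I = 191/3 (I = (⅓)*191 = 191/3 ≈ 63.667)
r(X) = 3/2 + X/2 + X²/2 (r(X) = 3/2 + (X + X*X)/2 = 3/2 + (X + X²)/2 = 3/2 + (X/2 + X²/2) = 3/2 + X/2 + X²/2)
48430 - r(I) = 48430 - (3/2 + (½)*(191/3) + (191/3)²/2) = 48430 - (3/2 + 191/6 + (½)*(36481/9)) = 48430 - (3/2 + 191/6 + 36481/18) = 48430 - 1*37081/18 = 48430 - 37081/18 = 834659/18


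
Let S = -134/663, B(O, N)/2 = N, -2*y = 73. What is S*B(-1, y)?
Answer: 9782/663 ≈ 14.754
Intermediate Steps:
y = -73/2 (y = -½*73 = -73/2 ≈ -36.500)
B(O, N) = 2*N
S = -134/663 (S = -134*1/663 = -134/663 ≈ -0.20211)
S*B(-1, y) = -268*(-73)/(663*2) = -134/663*(-73) = 9782/663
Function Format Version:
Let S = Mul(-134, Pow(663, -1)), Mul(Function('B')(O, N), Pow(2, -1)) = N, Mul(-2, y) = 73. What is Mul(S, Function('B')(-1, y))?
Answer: Rational(9782, 663) ≈ 14.754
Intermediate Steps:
y = Rational(-73, 2) (y = Mul(Rational(-1, 2), 73) = Rational(-73, 2) ≈ -36.500)
Function('B')(O, N) = Mul(2, N)
S = Rational(-134, 663) (S = Mul(-134, Rational(1, 663)) = Rational(-134, 663) ≈ -0.20211)
Mul(S, Function('B')(-1, y)) = Mul(Rational(-134, 663), Mul(2, Rational(-73, 2))) = Mul(Rational(-134, 663), -73) = Rational(9782, 663)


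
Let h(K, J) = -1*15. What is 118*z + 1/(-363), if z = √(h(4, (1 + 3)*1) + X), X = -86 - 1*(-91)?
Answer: -1/363 + 118*I*√10 ≈ -0.0027548 + 373.15*I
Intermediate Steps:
h(K, J) = -15
X = 5 (X = -86 + 91 = 5)
z = I*√10 (z = √(-15 + 5) = √(-10) = I*√10 ≈ 3.1623*I)
118*z + 1/(-363) = 118*(I*√10) + 1/(-363) = 118*I*√10 - 1/363 = -1/363 + 118*I*√10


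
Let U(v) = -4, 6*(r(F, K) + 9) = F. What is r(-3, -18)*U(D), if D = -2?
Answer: 38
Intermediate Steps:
r(F, K) = -9 + F/6
r(-3, -18)*U(D) = (-9 + (⅙)*(-3))*(-4) = (-9 - ½)*(-4) = -19/2*(-4) = 38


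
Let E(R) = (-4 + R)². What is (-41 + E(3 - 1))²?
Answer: 1369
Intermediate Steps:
(-41 + E(3 - 1))² = (-41 + (-4 + (3 - 1))²)² = (-41 + (-4 + 2)²)² = (-41 + (-2)²)² = (-41 + 4)² = (-37)² = 1369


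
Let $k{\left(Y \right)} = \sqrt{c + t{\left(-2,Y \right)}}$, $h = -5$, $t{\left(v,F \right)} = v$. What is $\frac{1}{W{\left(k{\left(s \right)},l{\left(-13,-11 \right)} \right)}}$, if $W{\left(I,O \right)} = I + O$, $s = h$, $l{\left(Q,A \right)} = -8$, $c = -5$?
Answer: $- \frac{8}{71} - \frac{i \sqrt{7}}{71} \approx -0.11268 - 0.037264 i$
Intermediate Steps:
$s = -5$
$k{\left(Y \right)} = i \sqrt{7}$ ($k{\left(Y \right)} = \sqrt{-5 - 2} = \sqrt{-7} = i \sqrt{7}$)
$\frac{1}{W{\left(k{\left(s \right)},l{\left(-13,-11 \right)} \right)}} = \frac{1}{i \sqrt{7} - 8} = \frac{1}{-8 + i \sqrt{7}}$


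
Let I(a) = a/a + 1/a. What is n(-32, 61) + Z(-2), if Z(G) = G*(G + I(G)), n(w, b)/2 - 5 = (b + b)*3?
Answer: 745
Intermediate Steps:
n(w, b) = 10 + 12*b (n(w, b) = 10 + 2*((b + b)*3) = 10 + 2*((2*b)*3) = 10 + 2*(6*b) = 10 + 12*b)
I(a) = 1 + 1/a
Z(G) = G*(G + (1 + G)/G)
n(-32, 61) + Z(-2) = (10 + 12*61) + (1 - 2 + (-2)²) = (10 + 732) + (1 - 2 + 4) = 742 + 3 = 745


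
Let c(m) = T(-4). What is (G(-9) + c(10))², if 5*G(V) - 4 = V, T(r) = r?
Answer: 25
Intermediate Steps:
G(V) = ⅘ + V/5
c(m) = -4
(G(-9) + c(10))² = ((⅘ + (⅕)*(-9)) - 4)² = ((⅘ - 9/5) - 4)² = (-1 - 4)² = (-5)² = 25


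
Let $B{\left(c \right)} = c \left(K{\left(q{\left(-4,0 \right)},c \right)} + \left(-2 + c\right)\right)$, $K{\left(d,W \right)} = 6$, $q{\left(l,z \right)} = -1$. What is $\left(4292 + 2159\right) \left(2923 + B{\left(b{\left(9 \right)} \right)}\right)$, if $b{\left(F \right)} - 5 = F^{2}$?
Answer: $68787013$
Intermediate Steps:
$b{\left(F \right)} = 5 + F^{2}$
$B{\left(c \right)} = c \left(4 + c\right)$ ($B{\left(c \right)} = c \left(6 + \left(-2 + c\right)\right) = c \left(4 + c\right)$)
$\left(4292 + 2159\right) \left(2923 + B{\left(b{\left(9 \right)} \right)}\right) = \left(4292 + 2159\right) \left(2923 + \left(5 + 9^{2}\right) \left(4 + \left(5 + 9^{2}\right)\right)\right) = 6451 \left(2923 + \left(5 + 81\right) \left(4 + \left(5 + 81\right)\right)\right) = 6451 \left(2923 + 86 \left(4 + 86\right)\right) = 6451 \left(2923 + 86 \cdot 90\right) = 6451 \left(2923 + 7740\right) = 6451 \cdot 10663 = 68787013$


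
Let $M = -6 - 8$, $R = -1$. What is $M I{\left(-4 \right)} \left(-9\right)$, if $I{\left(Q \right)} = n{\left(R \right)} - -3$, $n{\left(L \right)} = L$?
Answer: $252$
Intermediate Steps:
$M = -14$ ($M = -6 - 8 = -14$)
$I{\left(Q \right)} = 2$ ($I{\left(Q \right)} = -1 - -3 = -1 + 3 = 2$)
$M I{\left(-4 \right)} \left(-9\right) = \left(-14\right) 2 \left(-9\right) = \left(-28\right) \left(-9\right) = 252$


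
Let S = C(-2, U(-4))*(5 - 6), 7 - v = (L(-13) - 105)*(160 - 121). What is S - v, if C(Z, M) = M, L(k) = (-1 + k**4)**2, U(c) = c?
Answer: 31811266302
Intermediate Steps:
v = -31811266298 (v = 7 - ((-1 + (-13)**4)**2 - 105)*(160 - 121) = 7 - ((-1 + 28561)**2 - 105)*39 = 7 - (28560**2 - 105)*39 = 7 - (815673600 - 105)*39 = 7 - 815673495*39 = 7 - 1*31811266305 = 7 - 31811266305 = -31811266298)
S = 4 (S = -4*(5 - 6) = -4*(-1) = 4)
S - v = 4 - 1*(-31811266298) = 4 + 31811266298 = 31811266302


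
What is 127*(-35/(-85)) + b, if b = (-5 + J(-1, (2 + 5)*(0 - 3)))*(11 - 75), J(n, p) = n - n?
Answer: 6329/17 ≈ 372.29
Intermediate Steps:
J(n, p) = 0
b = 320 (b = (-5 + 0)*(11 - 75) = -5*(-64) = 320)
127*(-35/(-85)) + b = 127*(-35/(-85)) + 320 = 127*(-35*(-1/85)) + 320 = 127*(7/17) + 320 = 889/17 + 320 = 6329/17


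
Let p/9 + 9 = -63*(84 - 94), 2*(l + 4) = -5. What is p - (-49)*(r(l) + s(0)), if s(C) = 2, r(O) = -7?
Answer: 5344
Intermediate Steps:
l = -13/2 (l = -4 + (½)*(-5) = -4 - 5/2 = -13/2 ≈ -6.5000)
p = 5589 (p = -81 + 9*(-63*(84 - 94)) = -81 + 9*(-63*(-10)) = -81 + 9*630 = -81 + 5670 = 5589)
p - (-49)*(r(l) + s(0)) = 5589 - (-49)*(-7 + 2) = 5589 - (-49)*(-5) = 5589 - 1*245 = 5589 - 245 = 5344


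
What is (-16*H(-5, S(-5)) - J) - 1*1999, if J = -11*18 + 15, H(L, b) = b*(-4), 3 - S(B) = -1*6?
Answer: -1240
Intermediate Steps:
S(B) = 9 (S(B) = 3 - (-1)*6 = 3 - 1*(-6) = 3 + 6 = 9)
H(L, b) = -4*b
J = -183 (J = -198 + 15 = -183)
(-16*H(-5, S(-5)) - J) - 1*1999 = (-(-64)*9 - 1*(-183)) - 1*1999 = (-16*(-36) + 183) - 1999 = (576 + 183) - 1999 = 759 - 1999 = -1240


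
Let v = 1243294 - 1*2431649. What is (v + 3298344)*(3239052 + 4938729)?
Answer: 17255027954409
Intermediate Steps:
v = -1188355 (v = 1243294 - 2431649 = -1188355)
(v + 3298344)*(3239052 + 4938729) = (-1188355 + 3298344)*(3239052 + 4938729) = 2109989*8177781 = 17255027954409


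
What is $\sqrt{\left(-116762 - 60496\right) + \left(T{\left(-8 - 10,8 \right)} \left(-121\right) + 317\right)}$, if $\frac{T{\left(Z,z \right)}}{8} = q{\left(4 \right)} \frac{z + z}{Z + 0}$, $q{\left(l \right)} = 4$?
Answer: $\frac{i \sqrt{1561493}}{3} \approx 416.53 i$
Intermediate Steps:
$T{\left(Z,z \right)} = \frac{64 z}{Z}$ ($T{\left(Z,z \right)} = 8 \cdot 4 \frac{z + z}{Z + 0} = 8 \cdot 4 \frac{2 z}{Z} = 8 \frac{8 z}{Z} = \frac{64 z}{Z}$)
$\sqrt{\left(-116762 - 60496\right) + \left(T{\left(-8 - 10,8 \right)} \left(-121\right) + 317\right)} = \sqrt{\left(-116762 - 60496\right) + \left(64 \cdot 8 \frac{1}{-8 - 10} \left(-121\right) + 317\right)} = \sqrt{-177258 + \left(64 \cdot 8 \frac{1}{-18} \left(-121\right) + 317\right)} = \sqrt{-177258 + \left(64 \cdot 8 \left(- \frac{1}{18}\right) \left(-121\right) + 317\right)} = \sqrt{-177258 + \left(\left(- \frac{256}{9}\right) \left(-121\right) + 317\right)} = \sqrt{-177258 + \left(\frac{30976}{9} + 317\right)} = \sqrt{-177258 + \frac{33829}{9}} = \sqrt{- \frac{1561493}{9}} = \frac{i \sqrt{1561493}}{3}$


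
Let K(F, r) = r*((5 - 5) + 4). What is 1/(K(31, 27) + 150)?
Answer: 1/258 ≈ 0.0038760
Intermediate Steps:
K(F, r) = 4*r (K(F, r) = r*(0 + 4) = r*4 = 4*r)
1/(K(31, 27) + 150) = 1/(4*27 + 150) = 1/(108 + 150) = 1/258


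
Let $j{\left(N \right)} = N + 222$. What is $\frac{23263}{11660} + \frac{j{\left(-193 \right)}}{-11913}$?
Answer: $\frac{25163089}{12627780} \approx 1.9927$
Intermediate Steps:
$j{\left(N \right)} = 222 + N$
$\frac{23263}{11660} + \frac{j{\left(-193 \right)}}{-11913} = \frac{23263}{11660} + \frac{222 - 193}{-11913} = 23263 \cdot \frac{1}{11660} + 29 \left(- \frac{1}{11913}\right) = \frac{23263}{11660} - \frac{29}{11913} = \frac{25163089}{12627780}$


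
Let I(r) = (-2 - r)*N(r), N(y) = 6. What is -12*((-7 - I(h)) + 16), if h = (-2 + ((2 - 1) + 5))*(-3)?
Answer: 612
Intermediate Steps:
h = -12 (h = (-2 + (1 + 5))*(-3) = (-2 + 6)*(-3) = 4*(-3) = -12)
I(r) = -12 - 6*r (I(r) = (-2 - r)*6 = -12 - 6*r)
-12*((-7 - I(h)) + 16) = -12*((-7 - (-12 - 6*(-12))) + 16) = -12*((-7 - (-12 + 72)) + 16) = -12*((-7 - 1*60) + 16) = -12*((-7 - 60) + 16) = -12*(-67 + 16) = -12*(-51) = 612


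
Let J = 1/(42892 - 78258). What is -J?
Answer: 1/35366 ≈ 2.8276e-5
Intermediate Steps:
J = -1/35366 (J = 1/(-35366) = -1/35366 ≈ -2.8276e-5)
-J = -1*(-1/35366) = 1/35366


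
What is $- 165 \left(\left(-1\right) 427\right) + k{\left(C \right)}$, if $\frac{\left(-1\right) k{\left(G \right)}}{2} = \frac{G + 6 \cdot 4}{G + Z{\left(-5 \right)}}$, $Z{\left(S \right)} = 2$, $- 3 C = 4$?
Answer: $70387$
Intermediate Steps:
$C = - \frac{4}{3}$ ($C = \left(- \frac{1}{3}\right) 4 = - \frac{4}{3} \approx -1.3333$)
$k{\left(G \right)} = - \frac{2 \left(24 + G\right)}{2 + G}$ ($k{\left(G \right)} = - 2 \frac{G + 6 \cdot 4}{G + 2} = - 2 \frac{G + 24}{2 + G} = - 2 \frac{24 + G}{2 + G} = - \frac{2 \left(24 + G\right)}{2 + G}$)
$- 165 \left(\left(-1\right) 427\right) + k{\left(C \right)} = - 165 \left(\left(-1\right) 427\right) + \frac{2 \left(-24 - - \frac{4}{3}\right)}{2 - \frac{4}{3}} = \left(-165\right) \left(-427\right) + \frac{2 \left(-24 + \frac{4}{3}\right)}{\frac{2}{3}} = 70455 + 2 \cdot \frac{3}{2} \left(- \frac{68}{3}\right) = 70455 - 68 = 70387$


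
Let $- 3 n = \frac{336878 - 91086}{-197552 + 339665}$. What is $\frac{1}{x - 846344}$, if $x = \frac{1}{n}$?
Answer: $- \frac{245792}{208025010787} \approx -1.1816 \cdot 10^{-6}$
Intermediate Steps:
$n = - \frac{245792}{426339}$ ($n = - \frac{\left(336878 - 91086\right) \frac{1}{-197552 + 339665}}{3} = - \frac{245792 \cdot \frac{1}{142113}}{3} = \left(- \frac{1}{3}\right) \frac{245792}{142113} = - \frac{245792}{426339} \approx -0.57652$)
$x = - \frac{426339}{245792}$ ($x = \frac{1}{- \frac{245792}{426339}} = - \frac{426339}{245792} \approx -1.7346$)
$\frac{1}{x - 846344} = \frac{1}{- \frac{426339}{245792} - 846344} = \frac{1}{- \frac{208025010787}{245792}} = - \frac{245792}{208025010787}$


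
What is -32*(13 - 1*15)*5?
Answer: 320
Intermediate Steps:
-32*(13 - 1*15)*5 = -32*(13 - 15)*5 = -32*(-2)*5 = 64*5 = 320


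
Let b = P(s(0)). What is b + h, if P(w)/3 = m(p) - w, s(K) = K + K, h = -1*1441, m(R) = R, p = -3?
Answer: -1450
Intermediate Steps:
h = -1441
s(K) = 2*K
P(w) = -9 - 3*w (P(w) = 3*(-3 - w) = -9 - 3*w)
b = -9 (b = -9 - 6*0 = -9 - 3*0 = -9 + 0 = -9)
b + h = -9 - 1441 = -1450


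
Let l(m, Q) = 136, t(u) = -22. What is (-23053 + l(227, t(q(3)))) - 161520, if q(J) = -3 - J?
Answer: -184437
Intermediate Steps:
(-23053 + l(227, t(q(3)))) - 161520 = (-23053 + 136) - 161520 = -22917 - 161520 = -184437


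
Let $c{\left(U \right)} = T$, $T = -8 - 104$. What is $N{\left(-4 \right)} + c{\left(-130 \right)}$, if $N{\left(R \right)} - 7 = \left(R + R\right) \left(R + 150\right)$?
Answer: $-1273$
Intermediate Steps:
$T = -112$
$c{\left(U \right)} = -112$
$N{\left(R \right)} = 7 + 2 R \left(150 + R\right)$ ($N{\left(R \right)} = 7 + \left(R + R\right) \left(R + 150\right) = 7 + 2 R \left(150 + R\right)$)
$N{\left(-4 \right)} + c{\left(-130 \right)} = \left(7 + 2 \left(-4\right)^{2} + 300 \left(-4\right)\right) - 112 = \left(7 + 2 \cdot 16 - 1200\right) - 112 = \left(7 + 32 - 1200\right) - 112 = -1161 - 112 = -1273$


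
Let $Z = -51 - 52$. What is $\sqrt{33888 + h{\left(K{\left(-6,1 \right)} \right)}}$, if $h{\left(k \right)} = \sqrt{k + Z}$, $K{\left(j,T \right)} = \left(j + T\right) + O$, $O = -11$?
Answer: $\sqrt{33888 + i \sqrt{119}} \approx 184.09 + 0.03 i$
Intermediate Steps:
$Z = -103$ ($Z = -51 - 52 = -103$)
$K{\left(j,T \right)} = -11 + T + j$ ($K{\left(j,T \right)} = \left(j + T\right) - 11 = \left(T + j\right) - 11 = -11 + T + j$)
$h{\left(k \right)} = \sqrt{-103 + k}$ ($h{\left(k \right)} = \sqrt{k - 103} = \sqrt{-103 + k}$)
$\sqrt{33888 + h{\left(K{\left(-6,1 \right)} \right)}} = \sqrt{33888 + \sqrt{-103 - 16}} = \sqrt{33888 + \sqrt{-119}} = \sqrt{33888 + i \sqrt{119}}$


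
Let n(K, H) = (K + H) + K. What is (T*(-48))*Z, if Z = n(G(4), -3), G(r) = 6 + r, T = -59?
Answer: 48144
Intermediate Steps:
n(K, H) = H + 2*K (n(K, H) = (H + K) + K = H + 2*K)
Z = 17 (Z = -3 + 2*(6 + 4) = -3 + 2*10 = -3 + 20 = 17)
(T*(-48))*Z = -59*(-48)*17 = 2832*17 = 48144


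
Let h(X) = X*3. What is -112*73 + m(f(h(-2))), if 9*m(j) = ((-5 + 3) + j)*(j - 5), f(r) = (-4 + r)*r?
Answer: -70394/9 ≈ -7821.6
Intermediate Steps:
h(X) = 3*X
f(r) = r*(-4 + r)
m(j) = (-5 + j)*(-2 + j)/9 (m(j) = (((-5 + 3) + j)*(j - 5))/9 = ((-2 + j)*(-5 + j))/9 = ((-5 + j)*(-2 + j))/9 = (-5 + j)*(-2 + j)/9)
-112*73 + m(f(h(-2))) = -112*73 + (10/9 - 7*3*(-2)*(-4 + 3*(-2))/9 + ((3*(-2))*(-4 + 3*(-2)))²/9) = -8176 + (10/9 - (-14)*(-4 - 6)/3 + (-6*(-4 - 6))²/9) = -8176 + (10/9 - (-14)*(-10)/3 + (-6*(-10))²/9) = -8176 + (10/9 - 7/9*60 + (⅑)*60²) = -8176 + (10/9 - 140/3 + (⅑)*3600) = -8176 + (10/9 - 140/3 + 400) = -8176 + 3190/9 = -70394/9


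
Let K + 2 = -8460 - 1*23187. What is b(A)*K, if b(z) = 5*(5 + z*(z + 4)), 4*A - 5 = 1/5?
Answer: -37630661/20 ≈ -1.8815e+6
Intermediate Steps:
A = 13/10 (A = 5/4 + (¼)/5 = 5/4 + (¼)*(⅕) = 5/4 + 1/20 = 13/10 ≈ 1.3000)
b(z) = 25 + 5*z*(4 + z) (b(z) = 5*(5 + z*(4 + z)) = 25 + 5*z*(4 + z))
K = -31649 (K = -2 + (-8460 - 1*23187) = -2 + (-8460 - 23187) = -2 - 31647 = -31649)
b(A)*K = (25 + 5*(13/10)² + 20*(13/10))*(-31649) = (25 + 5*(169/100) + 26)*(-31649) = (25 + 169/20 + 26)*(-31649) = (1189/20)*(-31649) = -37630661/20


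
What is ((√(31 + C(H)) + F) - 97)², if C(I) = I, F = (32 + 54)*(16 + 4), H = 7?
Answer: (1623 + √38)² ≈ 2.6542e+6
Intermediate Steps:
F = 1720 (F = 86*20 = 1720)
((√(31 + C(H)) + F) - 97)² = ((√(31 + 7) + 1720) - 97)² = ((√38 + 1720) - 97)² = ((1720 + √38) - 97)² = (1623 + √38)²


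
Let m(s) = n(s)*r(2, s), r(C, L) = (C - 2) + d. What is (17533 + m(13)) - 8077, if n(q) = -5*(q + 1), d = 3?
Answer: 9246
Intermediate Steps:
r(C, L) = 1 + C (r(C, L) = (C - 2) + 3 = (-2 + C) + 3 = 1 + C)
n(q) = -5 - 5*q (n(q) = -5*(1 + q) = -5 - 5*q)
m(s) = -15 - 15*s (m(s) = (-5 - 5*s)*(1 + 2) = (-5 - 5*s)*3 = -15 - 15*s)
(17533 + m(13)) - 8077 = (17533 + (-15 - 15*13)) - 8077 = (17533 + (-15 - 195)) - 8077 = (17533 - 210) - 8077 = 17323 - 8077 = 9246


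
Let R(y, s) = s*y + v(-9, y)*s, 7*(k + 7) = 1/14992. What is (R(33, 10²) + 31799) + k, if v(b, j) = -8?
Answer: 3598739649/104944 ≈ 34292.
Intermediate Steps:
k = -734607/104944 (k = -7 + (⅐)/14992 = -7 + (⅐)*(1/14992) = -7 + 1/104944 = -734607/104944 ≈ -7.0000)
R(y, s) = -8*s + s*y (R(y, s) = s*y - 8*s = -8*s + s*y)
(R(33, 10²) + 31799) + k = (10²*(-8 + 33) + 31799) - 734607/104944 = (100*25 + 31799) - 734607/104944 = (2500 + 31799) - 734607/104944 = 34299 - 734607/104944 = 3598739649/104944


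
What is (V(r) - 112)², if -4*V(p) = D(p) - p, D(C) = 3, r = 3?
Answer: 12544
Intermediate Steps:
V(p) = -¾ + p/4 (V(p) = -(3 - p)/4 = -¾ + p/4)
(V(r) - 112)² = ((-¾ + (¼)*3) - 112)² = ((-¾ + ¾) - 112)² = (0 - 112)² = (-112)² = 12544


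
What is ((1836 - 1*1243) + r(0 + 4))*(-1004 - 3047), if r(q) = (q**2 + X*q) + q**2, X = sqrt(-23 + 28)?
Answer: -2531875 - 16204*sqrt(5) ≈ -2.5681e+6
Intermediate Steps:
X = sqrt(5) ≈ 2.2361
r(q) = 2*q**2 + q*sqrt(5) (r(q) = (q**2 + sqrt(5)*q) + q**2 = (q**2 + q*sqrt(5)) + q**2 = 2*q**2 + q*sqrt(5))
((1836 - 1*1243) + r(0 + 4))*(-1004 - 3047) = ((1836 - 1*1243) + (0 + 4)*(sqrt(5) + 2*(0 + 4)))*(-1004 - 3047) = ((1836 - 1243) + 4*(sqrt(5) + 2*4))*(-4051) = (593 + 4*(sqrt(5) + 8))*(-4051) = (593 + 4*(8 + sqrt(5)))*(-4051) = (593 + (32 + 4*sqrt(5)))*(-4051) = (625 + 4*sqrt(5))*(-4051) = -2531875 - 16204*sqrt(5)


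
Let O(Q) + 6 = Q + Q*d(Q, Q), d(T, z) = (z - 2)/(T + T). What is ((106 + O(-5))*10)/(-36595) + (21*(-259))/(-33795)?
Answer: 11207852/82448535 ≈ 0.13594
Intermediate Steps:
d(T, z) = (-2 + z)/(2*T) (d(T, z) = (-2 + z)/((2*T)) = (-2 + z)*(1/(2*T)) = (-2 + z)/(2*T))
O(Q) = -7 + 3*Q/2 (O(Q) = -6 + (Q + Q*((-2 + Q)/(2*Q))) = -6 + (Q + (-1 + Q/2)) = -6 + (-1 + 3*Q/2) = -7 + 3*Q/2)
((106 + O(-5))*10)/(-36595) + (21*(-259))/(-33795) = ((106 + (-7 + (3/2)*(-5)))*10)/(-36595) + (21*(-259))/(-33795) = ((106 + (-7 - 15/2))*10)*(-1/36595) - 5439*(-1/33795) = ((106 - 29/2)*10)*(-1/36595) + 1813/11265 = ((183/2)*10)*(-1/36595) + 1813/11265 = 915*(-1/36595) + 1813/11265 = -183/7319 + 1813/11265 = 11207852/82448535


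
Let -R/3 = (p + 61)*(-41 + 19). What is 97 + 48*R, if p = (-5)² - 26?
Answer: 190177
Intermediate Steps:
p = -1 (p = 25 - 26 = -1)
R = 3960 (R = -3*(-1 + 61)*(-41 + 19) = -180*(-22) = -3*(-1320) = 3960)
97 + 48*R = 97 + 48*3960 = 97 + 190080 = 190177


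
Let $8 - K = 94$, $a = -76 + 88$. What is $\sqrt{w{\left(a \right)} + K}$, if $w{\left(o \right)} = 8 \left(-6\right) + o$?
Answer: $i \sqrt{122} \approx 11.045 i$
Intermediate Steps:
$a = 12$
$w{\left(o \right)} = -48 + o$
$K = -86$ ($K = 8 - 94 = -86$)
$\sqrt{w{\left(a \right)} + K} = \sqrt{\left(-48 + 12\right) - 86} = \sqrt{-36 - 86} = \sqrt{-122} = i \sqrt{122}$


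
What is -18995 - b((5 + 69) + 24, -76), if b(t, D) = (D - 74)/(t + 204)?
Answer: -2868170/151 ≈ -18995.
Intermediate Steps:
b(t, D) = (-74 + D)/(204 + t)
-18995 - b((5 + 69) + 24, -76) = -18995 - (-74 - 76)/(204 + ((5 + 69) + 24)) = -18995 - (-150)/(204 + (74 + 24)) = -18995 - (-150)/(204 + 98) = -18995 - (-150)/302 = -18995 - 1*(-75/151) = -18995 + 75/151 = -2868170/151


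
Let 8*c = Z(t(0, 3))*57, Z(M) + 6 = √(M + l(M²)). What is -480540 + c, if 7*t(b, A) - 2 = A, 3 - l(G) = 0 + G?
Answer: -1922331/4 + 57*√157/56 ≈ -4.8057e+5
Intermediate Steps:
l(G) = 3 - G (l(G) = 3 - (0 + G) = 3 - G)
t(b, A) = 2/7 + A/7
Z(M) = -6 + √(3 + M - M²) (Z(M) = -6 + √(M + (3 - M²)) = -6 + √(3 + M - M²))
c = -171/4 + 57*√157/56 (c = ((-6 + √(3 + (2/7 + (⅐)*3) - (2/7 + (⅐)*3)²))*57)/8 = ((-6 + √(3 + (2/7 + 3/7) - (2/7 + 3/7)²))*57)/8 = ((-6 + √(3 + 5/7 - (5/7)²))*57)/8 = ((-6 + √(3 + 5/7 - 1*25/49))*57)/8 = ((-6 + √(3 + 5/7 - 25/49))*57)/8 = ((-6 + √(157/49))*57)/8 = ((-6 + √157/7)*57)/8 = (-342 + 57*√157/7)/8 = -171/4 + 57*√157/56 ≈ -29.996)
-480540 + c = -480540 + (-171/4 + 57*√157/56) = -1922331/4 + 57*√157/56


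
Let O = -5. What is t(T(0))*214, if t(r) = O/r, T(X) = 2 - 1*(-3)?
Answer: -214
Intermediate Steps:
T(X) = 5 (T(X) = 2 + 3 = 5)
t(r) = -5/r
t(T(0))*214 = -5/5*214 = -5*1/5*214 = -1*214 = -214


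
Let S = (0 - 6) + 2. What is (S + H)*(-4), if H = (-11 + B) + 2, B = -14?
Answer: 108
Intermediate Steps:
S = -4 (S = -6 + 2 = -4)
H = -23 (H = (-11 - 14) + 2 = -25 + 2 = -23)
(S + H)*(-4) = (-4 - 23)*(-4) = -27*(-4) = 108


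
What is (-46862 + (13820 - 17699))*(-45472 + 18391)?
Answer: 1374117021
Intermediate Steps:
(-46862 + (13820 - 17699))*(-45472 + 18391) = (-46862 - 3879)*(-27081) = -50741*(-27081) = 1374117021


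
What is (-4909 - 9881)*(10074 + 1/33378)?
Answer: -828856183445/5563 ≈ -1.4899e+8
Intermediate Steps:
(-4909 - 9881)*(10074 + 1/33378) = -14790*(10074 + 1/33378) = -14790*336249973/33378 = -828856183445/5563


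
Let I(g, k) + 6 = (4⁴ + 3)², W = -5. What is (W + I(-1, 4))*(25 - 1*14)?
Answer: 737770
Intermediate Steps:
I(g, k) = 67075 (I(g, k) = -6 + (4⁴ + 3)² = -6 + (256 + 3)² = -6 + 259² = -6 + 67081 = 67075)
(W + I(-1, 4))*(25 - 1*14) = (-5 + 67075)*(25 - 1*14) = 67070*(25 - 14) = 67070*11 = 737770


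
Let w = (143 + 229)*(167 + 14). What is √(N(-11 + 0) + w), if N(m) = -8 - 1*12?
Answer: 4*√4207 ≈ 259.45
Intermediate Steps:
N(m) = -20 (N(m) = -8 - 12 = -20)
w = 67332 (w = 372*181 = 67332)
√(N(-11 + 0) + w) = √(-20 + 67332) = √67312 = 4*√4207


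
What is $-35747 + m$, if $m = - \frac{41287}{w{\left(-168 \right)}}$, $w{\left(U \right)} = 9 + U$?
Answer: $- \frac{106462}{3} \approx -35487.0$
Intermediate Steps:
$m = \frac{779}{3}$ ($m = - \frac{41287}{9 - 168} = - \frac{41287}{-159} = \left(-41287\right) \left(- \frac{1}{159}\right) = \frac{779}{3} \approx 259.67$)
$-35747 + m = -35747 + \frac{779}{3} = - \frac{106462}{3}$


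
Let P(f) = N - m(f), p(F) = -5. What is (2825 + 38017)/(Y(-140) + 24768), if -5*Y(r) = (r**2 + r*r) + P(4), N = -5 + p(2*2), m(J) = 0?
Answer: 20421/8465 ≈ 2.4124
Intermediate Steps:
N = -10 (N = -5 - 5 = -10)
P(f) = -10 (P(f) = -10 - 1*0 = -10 + 0 = -10)
Y(r) = 2 - 2*r**2/5 (Y(r) = -((r**2 + r*r) - 10)/5 = -((r**2 + r**2) - 10)/5 = -(2*r**2 - 10)/5 = -(-10 + 2*r**2)/5 = 2 - 2*r**2/5)
(2825 + 38017)/(Y(-140) + 24768) = (2825 + 38017)/((2 - 2/5*(-140)**2) + 24768) = 40842/((2 - 2/5*19600) + 24768) = 40842/((2 - 7840) + 24768) = 40842/(-7838 + 24768) = 40842/16930 = 40842*(1/16930) = 20421/8465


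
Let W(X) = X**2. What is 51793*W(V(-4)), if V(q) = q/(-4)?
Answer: 51793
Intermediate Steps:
V(q) = -q/4 (V(q) = q*(-1/4) = -q/4)
51793*W(V(-4)) = 51793*(-1/4*(-4))**2 = 51793*1**2 = 51793*1 = 51793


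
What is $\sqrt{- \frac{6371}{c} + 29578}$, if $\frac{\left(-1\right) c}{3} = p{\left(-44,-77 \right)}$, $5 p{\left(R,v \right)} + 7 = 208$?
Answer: $\frac{\sqrt{1197115063}}{201} \approx 172.14$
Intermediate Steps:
$p{\left(R,v \right)} = \frac{201}{5}$ ($p{\left(R,v \right)} = - \frac{7}{5} + \frac{1}{5} \cdot 208 = - \frac{7}{5} + \frac{208}{5} = \frac{201}{5}$)
$c = - \frac{603}{5}$ ($c = \left(-3\right) \frac{201}{5} = - \frac{603}{5} \approx -120.6$)
$\sqrt{- \frac{6371}{c} + 29578} = \sqrt{- \frac{6371}{- \frac{603}{5}} + 29578} = \sqrt{\left(-6371\right) \left(- \frac{5}{603}\right) + 29578} = \sqrt{\frac{31855}{603} + 29578} = \sqrt{\frac{17867389}{603}} = \frac{\sqrt{1197115063}}{201}$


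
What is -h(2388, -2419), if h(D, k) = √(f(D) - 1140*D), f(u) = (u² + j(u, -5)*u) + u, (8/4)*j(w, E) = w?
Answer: -2*√1458471 ≈ -2415.3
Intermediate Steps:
j(w, E) = w/2
f(u) = u + 3*u²/2 (f(u) = (u² + (u/2)*u) + u = (u² + u²/2) + u = 3*u²/2 + u = u + 3*u²/2)
h(D, k) = √(-1140*D + D*(2 + 3*D)/2) (h(D, k) = √(D*(2 + 3*D)/2 - 1140*D) = √(-1140*D + D*(2 + 3*D)/2))
-h(2388, -2419) = -√2*√(2388*(-2278 + 3*2388))/2 = -√2*√(2388*(-2278 + 7164))/2 = -√2*√(2388*4886)/2 = -√2*√11667768/2 = -√2*2*√2916942/2 = -2*√1458471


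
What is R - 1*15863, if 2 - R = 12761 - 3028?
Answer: -25594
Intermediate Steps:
R = -9731 (R = 2 - (12761 - 3028) = 2 - 1*9733 = 2 - 9733 = -9731)
R - 1*15863 = -9731 - 1*15863 = -9731 - 15863 = -25594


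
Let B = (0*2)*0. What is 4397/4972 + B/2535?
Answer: 4397/4972 ≈ 0.88435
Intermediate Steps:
B = 0 (B = 0*0 = 0)
4397/4972 + B/2535 = 4397/4972 + 0/2535 = 4397*(1/4972) + 0*(1/2535) = 4397/4972 + 0 = 4397/4972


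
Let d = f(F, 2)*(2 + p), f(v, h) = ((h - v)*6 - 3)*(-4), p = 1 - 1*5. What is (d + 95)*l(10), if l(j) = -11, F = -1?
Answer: -2365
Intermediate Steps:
p = -4 (p = 1 - 5 = -4)
f(v, h) = 12 - 24*h + 24*v (f(v, h) = ((-6*v + 6*h) - 3)*(-4) = (-3 - 6*v + 6*h)*(-4) = 12 - 24*h + 24*v)
d = 120 (d = (12 - 24*2 + 24*(-1))*(2 - 4) = (12 - 48 - 24)*(-2) = -60*(-2) = 120)
(d + 95)*l(10) = (120 + 95)*(-11) = 215*(-11) = -2365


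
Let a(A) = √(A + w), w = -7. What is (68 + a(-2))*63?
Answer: 4284 + 189*I ≈ 4284.0 + 189.0*I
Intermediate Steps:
a(A) = √(-7 + A) (a(A) = √(A - 7) = √(-7 + A))
(68 + a(-2))*63 = (68 + √(-7 - 2))*63 = (68 + √(-9))*63 = (68 + 3*I)*63 = 4284 + 189*I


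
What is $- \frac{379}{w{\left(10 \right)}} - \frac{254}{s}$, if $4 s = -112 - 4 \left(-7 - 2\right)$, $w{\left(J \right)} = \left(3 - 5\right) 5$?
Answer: $\frac{9741}{190} \approx 51.268$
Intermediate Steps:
$w{\left(J \right)} = -10$ ($w{\left(J \right)} = \left(-2\right) 5 = -10$)
$s = -19$ ($s = \frac{-112 - 4 \left(-7 - 2\right)}{4} = \frac{-112 - 4 \left(-9\right)}{4} = \frac{-112 - -36}{4} = \frac{-112 + 36}{4} = \frac{1}{4} \left(-76\right) = -19$)
$- \frac{379}{w{\left(10 \right)}} - \frac{254}{s} = - \frac{379}{-10} - \frac{254}{-19} = \left(-379\right) \left(- \frac{1}{10}\right) - - \frac{254}{19} = \frac{379}{10} + \frac{254}{19} = \frac{9741}{190}$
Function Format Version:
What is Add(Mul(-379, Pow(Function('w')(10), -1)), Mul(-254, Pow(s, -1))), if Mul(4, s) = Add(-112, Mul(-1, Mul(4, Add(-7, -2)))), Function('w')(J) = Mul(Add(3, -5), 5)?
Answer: Rational(9741, 190) ≈ 51.268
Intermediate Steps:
Function('w')(J) = -10 (Function('w')(J) = Mul(-2, 5) = -10)
s = -19 (s = Mul(Rational(1, 4), Add(-112, Mul(-1, Mul(4, Add(-7, -2))))) = Mul(Rational(1, 4), Add(-112, Mul(-1, Mul(4, -9)))) = Mul(Rational(1, 4), Add(-112, Mul(-1, -36))) = Mul(Rational(1, 4), Add(-112, 36)) = Mul(Rational(1, 4), -76) = -19)
Add(Mul(-379, Pow(Function('w')(10), -1)), Mul(-254, Pow(s, -1))) = Add(Mul(-379, Pow(-10, -1)), Mul(-254, Pow(-19, -1))) = Add(Mul(-379, Rational(-1, 10)), Mul(-254, Rational(-1, 19))) = Add(Rational(379, 10), Rational(254, 19)) = Rational(9741, 190)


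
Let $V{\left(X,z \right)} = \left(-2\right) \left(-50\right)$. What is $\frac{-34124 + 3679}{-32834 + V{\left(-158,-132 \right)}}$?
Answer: $\frac{30445}{32734} \approx 0.93007$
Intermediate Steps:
$V{\left(X,z \right)} = 100$
$\frac{-34124 + 3679}{-32834 + V{\left(-158,-132 \right)}} = \frac{-34124 + 3679}{-32834 + 100} = - \frac{30445}{-32734} = \left(-30445\right) \left(- \frac{1}{32734}\right) = \frac{30445}{32734}$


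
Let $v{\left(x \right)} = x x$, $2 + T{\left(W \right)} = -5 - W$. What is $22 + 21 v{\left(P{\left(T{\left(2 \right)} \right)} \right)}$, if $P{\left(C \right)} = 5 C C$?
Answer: $3444547$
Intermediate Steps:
$T{\left(W \right)} = -7 - W$ ($T{\left(W \right)} = -2 - \left(5 + W\right) = -7 - W$)
$P{\left(C \right)} = 5 C^{2}$
$v{\left(x \right)} = x^{2}$
$22 + 21 v{\left(P{\left(T{\left(2 \right)} \right)} \right)} = 22 + 21 \left(5 \left(-7 - 2\right)^{2}\right)^{2} = 22 + 21 \left(5 \left(-9\right)^{2}\right)^{2} = 22 + 21 \left(5 \cdot 81\right)^{2} = 22 + 21 \cdot 405^{2} = 22 + 21 \cdot 164025 = 22 + 3444525 = 3444547$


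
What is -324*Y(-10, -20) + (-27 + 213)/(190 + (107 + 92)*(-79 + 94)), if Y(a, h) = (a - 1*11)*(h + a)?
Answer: -648080814/3175 ≈ -2.0412e+5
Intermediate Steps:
Y(a, h) = (-11 + a)*(a + h) (Y(a, h) = (a - 11)*(a + h) = (-11 + a)*(a + h))
-324*Y(-10, -20) + (-27 + 213)/(190 + (107 + 92)*(-79 + 94)) = -324*((-10)² - 11*(-10) - 11*(-20) - 10*(-20)) + (-27 + 213)/(190 + (107 + 92)*(-79 + 94)) = -324*(100 + 110 + 220 + 200) + 186/(190 + 199*15) = -324*630 + 186/(190 + 2985) = -204120 + 186/3175 = -648080814/3175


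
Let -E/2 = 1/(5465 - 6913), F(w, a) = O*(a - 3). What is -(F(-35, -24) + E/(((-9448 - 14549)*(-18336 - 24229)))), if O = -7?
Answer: -139768710886981/739516988820 ≈ -189.00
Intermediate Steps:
F(w, a) = 21 - 7*a (F(w, a) = -7*(a - 3) = -7*(-3 + a) = 21 - 7*a)
E = 1/724 (E = -2/(5465 - 6913) = -2/(-1448) = -2*(-1/1448) = 1/724 ≈ 0.0013812)
-(F(-35, -24) + E/(((-9448 - 14549)*(-18336 - 24229)))) = -((21 - 7*(-24)) + 1/(724*(((-9448 - 14549)*(-18336 - 24229))))) = -((21 + 168) + 1/(724*((-23997*(-42565))))) = -(189 + (1/724)/1021432305) = -(189 + (1/724)*(1/1021432305)) = -(189 + 1/739516988820) = -1*139768710886981/739516988820 = -139768710886981/739516988820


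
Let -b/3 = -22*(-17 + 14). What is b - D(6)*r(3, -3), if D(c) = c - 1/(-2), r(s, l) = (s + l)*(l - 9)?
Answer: -198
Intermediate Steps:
r(s, l) = (-9 + l)*(l + s) (r(s, l) = (l + s)*(-9 + l) = (-9 + l)*(l + s))
D(c) = 1/2 + c (D(c) = c - 1*(-1/2) = c + 1/2 = 1/2 + c)
b = -198 (b = -(-66)*(-17 + 14) = -(-66)*(-3) = -3*66 = -198)
b - D(6)*r(3, -3) = -198 - (1/2 + 6)*((-3)**2 - 9*(-3) - 9*3 - 3*3) = -198 - 13*(9 + 27 - 27 - 9)/2 = -198 - 13*0/2 = -198 - 1*0 = -198 + 0 = -198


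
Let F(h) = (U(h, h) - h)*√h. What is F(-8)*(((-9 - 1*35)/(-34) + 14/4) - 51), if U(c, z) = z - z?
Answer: -12568*I*√2/17 ≈ -1045.5*I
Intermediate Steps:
U(c, z) = 0
F(h) = -h^(3/2) (F(h) = (0 - h)*√h = (-h)*√h = -h^(3/2))
F(-8)*(((-9 - 1*35)/(-34) + 14/4) - 51) = (-(-8)^(3/2))*(((-9 - 1*35)/(-34) + 14/4) - 51) = (-(-16)*I*√2)*(((-9 - 35)*(-1/34) + 14*(¼)) - 51) = (16*I*√2)*((-44*(-1/34) + 7/2) - 51) = (16*I*√2)*((22/17 + 7/2) - 51) = (16*I*√2)*(163/34 - 51) = (16*I*√2)*(-1571/34) = -12568*I*√2/17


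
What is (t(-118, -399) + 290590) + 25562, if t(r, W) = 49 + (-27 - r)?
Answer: 316292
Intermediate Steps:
t(r, W) = 22 - r
(t(-118, -399) + 290590) + 25562 = ((22 - 1*(-118)) + 290590) + 25562 = ((22 + 118) + 290590) + 25562 = (140 + 290590) + 25562 = 290730 + 25562 = 316292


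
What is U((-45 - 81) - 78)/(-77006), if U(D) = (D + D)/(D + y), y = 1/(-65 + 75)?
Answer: -2040/78507617 ≈ -2.5985e-5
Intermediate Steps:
y = 1/10 ≈ 0.10000
U(D) = 2*D/(1/10 + D) (U(D) = (D + D)/(D + 1/10) = (2*D)/(1/10 + D) = 2*D/(1/10 + D))
U((-45 - 81) - 78)/(-77006) = (20*((-45 - 81) - 78)/(1 + 10*((-45 - 81) - 78)))/(-77006) = (20*(-126 - 78)/(1 + 10*(-126 - 78)))*(-1/77006) = (20*(-204)/(1 + 10*(-204)))*(-1/77006) = (20*(-204)/(1 - 2040))*(-1/77006) = (20*(-204)/(-2039))*(-1/77006) = (20*(-204)*(-1/2039))*(-1/77006) = (4080/2039)*(-1/77006) = -2040/78507617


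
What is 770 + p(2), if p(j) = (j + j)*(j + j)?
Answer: 786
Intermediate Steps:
p(j) = 4*j² (p(j) = (2*j)*(2*j) = 4*j²)
770 + p(2) = 770 + 4*2² = 770 + 4*4 = 770 + 16 = 786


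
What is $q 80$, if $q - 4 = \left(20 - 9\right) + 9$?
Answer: $1920$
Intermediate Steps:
$q = 24$ ($q = 4 + \left(\left(20 - 9\right) + 9\right) = 4 + \left(11 + 9\right) = 4 + 20 = 24$)
$q 80 = 24 \cdot 80 = 1920$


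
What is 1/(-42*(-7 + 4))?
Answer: 1/126 ≈ 0.0079365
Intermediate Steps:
1/(-42*(-7 + 4)) = 1/(-42*(-3)) = 1/126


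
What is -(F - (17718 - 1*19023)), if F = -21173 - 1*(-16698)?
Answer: 3170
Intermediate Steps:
F = -4475 (F = -21173 + 16698 = -4475)
-(F - (17718 - 1*19023)) = -(-4475 - (17718 - 1*19023)) = -(-4475 - (17718 - 19023)) = -(-4475 - 1*(-1305)) = -(-4475 + 1305) = -1*(-3170) = 3170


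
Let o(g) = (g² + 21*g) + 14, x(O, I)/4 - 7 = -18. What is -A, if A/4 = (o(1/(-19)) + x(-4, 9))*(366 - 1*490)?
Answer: -5569088/361 ≈ -15427.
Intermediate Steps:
x(O, I) = -44 (x(O, I) = 28 + 4*(-18) = 28 - 72 = -44)
o(g) = 14 + g² + 21*g
A = 5569088/361 (A = 4*(((14 + (1/(-19))² + 21/(-19)) - 44)*(366 - 1*490)) = 4*(((14 + (-1/19)² + 21*(-1/19)) - 44)*(366 - 490)) = 4*(((14 + 1/361 - 21/19) - 44)*(-124)) = 4*((4656/361 - 44)*(-124)) = 4*(-11228/361*(-124)) = 4*(1392272/361) = 5569088/361 ≈ 15427.)
-A = -1*5569088/361 = -5569088/361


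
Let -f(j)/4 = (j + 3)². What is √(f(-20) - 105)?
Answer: I*√1261 ≈ 35.511*I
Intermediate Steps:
f(j) = -4*(3 + j)² (f(j) = -4*(j + 3)² = -4*(3 + j)²)
√(f(-20) - 105) = √(-4*(3 - 20)² - 105) = √(-4*(-17)² - 105) = √(-4*289 - 105) = √(-1156 - 105) = √(-1261) = I*√1261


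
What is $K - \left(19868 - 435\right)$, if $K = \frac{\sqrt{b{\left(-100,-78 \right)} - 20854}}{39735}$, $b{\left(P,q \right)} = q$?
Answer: $-19433 + \frac{2 i \sqrt{5233}}{39735} \approx -19433.0 + 0.0036411 i$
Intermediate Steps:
$K = \frac{2 i \sqrt{5233}}{39735}$ ($K = \frac{\sqrt{-78 - 20854}}{39735} = \sqrt{-20932} \cdot \frac{1}{39735} = 2 i \sqrt{5233} \cdot \frac{1}{39735} = \frac{2 i \sqrt{5233}}{39735} \approx 0.0036411 i$)
$K - \left(19868 - 435\right) = \frac{2 i \sqrt{5233}}{39735} - \left(19868 - 435\right) = \frac{2 i \sqrt{5233}}{39735} - 19433 = -19433 + \frac{2 i \sqrt{5233}}{39735}$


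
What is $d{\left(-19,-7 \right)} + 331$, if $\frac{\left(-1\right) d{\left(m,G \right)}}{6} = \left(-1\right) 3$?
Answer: $349$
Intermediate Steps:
$d{\left(m,G \right)} = 18$ ($d{\left(m,G \right)} = - 6 \left(\left(-1\right) 3\right) = \left(-6\right) \left(-3\right) = 18$)
$d{\left(-19,-7 \right)} + 331 = 18 + 331 = 349$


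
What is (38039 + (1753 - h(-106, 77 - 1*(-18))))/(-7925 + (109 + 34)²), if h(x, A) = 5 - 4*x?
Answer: 39363/12524 ≈ 3.1430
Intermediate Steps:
(38039 + (1753 - h(-106, 77 - 1*(-18))))/(-7925 + (109 + 34)²) = (38039 + (1753 - (5 - 4*(-106))))/(-7925 + (109 + 34)²) = (38039 + (1753 - (5 + 424)))/(-7925 + 143²) = (38039 + (1753 - 1*429))/(-7925 + 20449) = (38039 + (1753 - 429))/12524 = (38039 + 1324)*(1/12524) = 39363*(1/12524) = 39363/12524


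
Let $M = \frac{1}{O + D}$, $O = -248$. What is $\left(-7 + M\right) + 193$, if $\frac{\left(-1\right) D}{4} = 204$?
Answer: $\frac{197903}{1064} \approx 186.0$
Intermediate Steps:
$D = -816$ ($D = \left(-4\right) 204 = -816$)
$M = - \frac{1}{1064}$ ($M = \frac{1}{-248 - 816} = \frac{1}{-1064} = - \frac{1}{1064} \approx -0.00093985$)
$\left(-7 + M\right) + 193 = \left(-7 - \frac{1}{1064}\right) + 193 = - \frac{7449}{1064} + 193 = \frac{197903}{1064}$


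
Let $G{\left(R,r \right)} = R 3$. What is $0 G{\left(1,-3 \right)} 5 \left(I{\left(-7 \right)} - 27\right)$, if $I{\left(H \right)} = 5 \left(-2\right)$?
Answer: $0$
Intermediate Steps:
$I{\left(H \right)} = -10$
$G{\left(R,r \right)} = 3 R$
$0 G{\left(1,-3 \right)} 5 \left(I{\left(-7 \right)} - 27\right) = 0 \cdot 3 \cdot 1 \cdot 5 \left(-10 - 27\right) = 0 \cdot 3 \cdot 5 \left(-37\right) = 0 \cdot 5 \left(-37\right) = 0 \left(-37\right) = 0$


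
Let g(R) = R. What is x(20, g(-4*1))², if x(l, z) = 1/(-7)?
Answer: 1/49 ≈ 0.020408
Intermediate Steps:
x(l, z) = -⅐
x(20, g(-4*1))² = (-⅐)² = 1/49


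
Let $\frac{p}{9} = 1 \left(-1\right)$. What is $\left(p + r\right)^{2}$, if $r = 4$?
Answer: $25$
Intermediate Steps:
$p = -9$ ($p = 9 \cdot 1 \left(-1\right) = 9 \left(-1\right) = -9$)
$\left(p + r\right)^{2} = \left(-9 + 4\right)^{2} = \left(-5\right)^{2} = 25$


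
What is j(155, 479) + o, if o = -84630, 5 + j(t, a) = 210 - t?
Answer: -84580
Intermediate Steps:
j(t, a) = 205 - t (j(t, a) = -5 + (210 - t) = 205 - t)
j(155, 479) + o = (205 - 1*155) - 84630 = (205 - 155) - 84630 = 50 - 84630 = -84580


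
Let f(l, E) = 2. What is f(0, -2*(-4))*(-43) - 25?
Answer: -111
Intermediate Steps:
f(0, -2*(-4))*(-43) - 25 = 2*(-43) - 25 = -86 - 25 = -111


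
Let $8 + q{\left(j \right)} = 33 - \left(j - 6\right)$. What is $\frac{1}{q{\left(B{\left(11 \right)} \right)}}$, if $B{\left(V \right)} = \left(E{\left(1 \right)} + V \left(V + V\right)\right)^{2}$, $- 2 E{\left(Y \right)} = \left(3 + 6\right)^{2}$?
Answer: $- \frac{4}{162285} \approx -2.4648 \cdot 10^{-5}$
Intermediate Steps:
$E{\left(Y \right)} = - \frac{81}{2}$ ($E{\left(Y \right)} = - \frac{\left(3 + 6\right)^{2}}{2} = - \frac{9^{2}}{2} = \left(- \frac{1}{2}\right) 81 = - \frac{81}{2}$)
$B{\left(V \right)} = \left(- \frac{81}{2} + 2 V^{2}\right)^{2}$ ($B{\left(V \right)} = \left(- \frac{81}{2} + V \left(V + V\right)\right)^{2} = \left(- \frac{81}{2} + V 2 V\right)^{2} = \left(- \frac{81}{2} + 2 V^{2}\right)^{2}$)
$q{\left(j \right)} = 31 - j$ ($q{\left(j \right)} = -8 - \left(-39 + j\right) = 31 - j$)
$\frac{1}{q{\left(B{\left(11 \right)} \right)}} = \frac{1}{31 - \frac{\left(-81 + 4 \cdot 11^{2}\right)^{2}}{4}} = \frac{1}{31 - \frac{\left(-81 + 4 \cdot 121\right)^{2}}{4}} = \frac{1}{31 - \frac{\left(-81 + 484\right)^{2}}{4}} = \frac{1}{31 - \frac{403^{2}}{4}} = \frac{1}{31 - \frac{1}{4} \cdot 162409} = \frac{1}{31 - \frac{162409}{4}} = \frac{1}{- \frac{162285}{4}} = - \frac{4}{162285}$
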